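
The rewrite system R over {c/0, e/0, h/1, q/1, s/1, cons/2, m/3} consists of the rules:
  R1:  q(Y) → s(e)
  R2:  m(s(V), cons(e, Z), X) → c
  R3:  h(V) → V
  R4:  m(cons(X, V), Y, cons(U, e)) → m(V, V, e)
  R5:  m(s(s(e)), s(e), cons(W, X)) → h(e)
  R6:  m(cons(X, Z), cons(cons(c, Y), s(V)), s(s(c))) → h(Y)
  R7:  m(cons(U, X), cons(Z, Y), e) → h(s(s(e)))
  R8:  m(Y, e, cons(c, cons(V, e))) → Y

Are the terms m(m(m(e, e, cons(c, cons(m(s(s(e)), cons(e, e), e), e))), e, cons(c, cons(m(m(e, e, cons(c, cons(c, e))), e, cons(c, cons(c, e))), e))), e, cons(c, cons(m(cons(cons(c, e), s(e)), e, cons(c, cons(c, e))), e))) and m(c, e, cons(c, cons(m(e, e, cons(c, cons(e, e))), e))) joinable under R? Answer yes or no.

no — NF(t₁) = e, NF(t₂) = c

Reduce t₁ = m(m(m(e, e, cons(c, cons(m(s(s(e)), cons(e, e), e), e))), e, cons(c, cons(m(m(e, e, cons(c, cons(c, e))), e, cons(c, cons(c, e))), e))), e, cons(c, cons(m(cons(cons(c, e), s(e)), e, cons(c, cons(c, e))), e))):
1. m(m(m(e, e, cons(c, cons(m(s(s(e)), cons(e, e), e), e))), e, cons(c, cons(m(m(e, e, cons(c, cons(c, e))), e, cons(c, cons(c, e))), e))), e, cons(c, cons(m(cons(cons(c, e), s(e)), e, cons(c, cons(c, e))), e)))  →  m(m(e, e, cons(c, cons(m(s(s(e)), cons(e, e), e), e))), e, cons(c, cons(m(m(e, e, cons(c, cons(c, e))), e, cons(c, cons(c, e))), e)))   [R8 at ε]
2. m(m(e, e, cons(c, cons(m(s(s(e)), cons(e, e), e), e))), e, cons(c, cons(m(m(e, e, cons(c, cons(c, e))), e, cons(c, cons(c, e))), e)))  →  m(e, e, cons(c, cons(m(s(s(e)), cons(e, e), e), e)))   [R8 at ε]
3. m(e, e, cons(c, cons(m(s(s(e)), cons(e, e), e), e)))  →  e   [R8 at ε]

Reduce t₂ = m(c, e, cons(c, cons(m(e, e, cons(c, cons(e, e))), e))):
1. m(c, e, cons(c, cons(m(e, e, cons(c, cons(e, e))), e)))  →  c   [R8 at ε]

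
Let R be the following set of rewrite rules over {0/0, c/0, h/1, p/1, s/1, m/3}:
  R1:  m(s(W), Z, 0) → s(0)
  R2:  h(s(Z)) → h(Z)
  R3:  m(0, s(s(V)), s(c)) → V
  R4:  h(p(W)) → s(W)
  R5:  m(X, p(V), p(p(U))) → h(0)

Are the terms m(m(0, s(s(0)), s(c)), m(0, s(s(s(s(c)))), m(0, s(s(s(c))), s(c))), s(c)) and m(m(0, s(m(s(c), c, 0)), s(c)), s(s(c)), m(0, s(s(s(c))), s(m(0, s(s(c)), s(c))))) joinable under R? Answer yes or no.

yes — NF(t₁) = c, NF(t₂) = c

Reduce t₁ = m(m(0, s(s(0)), s(c)), m(0, s(s(s(s(c)))), m(0, s(s(s(c))), s(c))), s(c)):
1. m(m(0, s(s(0)), s(c)), m(0, s(s(s(s(c)))), m(0, s(s(s(c))), s(c))), s(c))  →  m(0, m(0, s(s(s(s(c)))), m(0, s(s(s(c))), s(c))), s(c))   [R3 at 1]
2. m(0, m(0, s(s(s(s(c)))), m(0, s(s(s(c))), s(c))), s(c))  →  m(0, m(0, s(s(s(s(c)))), s(c)), s(c))   [R3 at 2.3]
3. m(0, m(0, s(s(s(s(c)))), s(c)), s(c))  →  m(0, s(s(c)), s(c))   [R3 at 2]
4. m(0, s(s(c)), s(c))  →  c   [R3 at ε]

Reduce t₂ = m(m(0, s(m(s(c), c, 0)), s(c)), s(s(c)), m(0, s(s(s(c))), s(m(0, s(s(c)), s(c))))):
1. m(m(0, s(m(s(c), c, 0)), s(c)), s(s(c)), m(0, s(s(s(c))), s(m(0, s(s(c)), s(c)))))  →  m(m(0, s(s(0)), s(c)), s(s(c)), m(0, s(s(s(c))), s(m(0, s(s(c)), s(c)))))   [R1 at 1.2.1]
2. m(m(0, s(s(0)), s(c)), s(s(c)), m(0, s(s(s(c))), s(m(0, s(s(c)), s(c)))))  →  m(0, s(s(c)), m(0, s(s(s(c))), s(m(0, s(s(c)), s(c)))))   [R3 at 1]
3. m(0, s(s(c)), m(0, s(s(s(c))), s(m(0, s(s(c)), s(c)))))  →  m(0, s(s(c)), m(0, s(s(s(c))), s(c)))   [R3 at 3.3.1]
4. m(0, s(s(c)), m(0, s(s(s(c))), s(c)))  →  m(0, s(s(c)), s(c))   [R3 at 3]
5. m(0, s(s(c)), s(c))  →  c   [R3 at ε]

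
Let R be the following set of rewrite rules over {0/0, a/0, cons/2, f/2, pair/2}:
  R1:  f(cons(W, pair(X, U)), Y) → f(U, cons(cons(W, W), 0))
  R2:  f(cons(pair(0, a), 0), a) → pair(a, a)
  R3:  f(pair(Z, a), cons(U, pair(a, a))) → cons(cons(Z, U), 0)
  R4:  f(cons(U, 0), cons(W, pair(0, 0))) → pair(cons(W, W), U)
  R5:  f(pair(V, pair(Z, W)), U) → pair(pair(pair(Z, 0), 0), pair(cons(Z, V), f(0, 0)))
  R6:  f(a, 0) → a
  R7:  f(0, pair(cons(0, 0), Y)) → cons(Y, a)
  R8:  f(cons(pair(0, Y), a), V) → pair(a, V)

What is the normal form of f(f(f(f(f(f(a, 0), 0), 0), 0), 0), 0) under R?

1. f(f(f(f(f(f(a, 0), 0), 0), 0), 0), 0)  →  f(f(f(f(f(a, 0), 0), 0), 0), 0)   [R6 at 1.1.1.1.1]
2. f(f(f(f(f(a, 0), 0), 0), 0), 0)  →  f(f(f(f(a, 0), 0), 0), 0)   [R6 at 1.1.1.1]
3. f(f(f(f(a, 0), 0), 0), 0)  →  f(f(f(a, 0), 0), 0)   [R6 at 1.1.1]
4. f(f(f(a, 0), 0), 0)  →  f(f(a, 0), 0)   [R6 at 1.1]
5. f(f(a, 0), 0)  →  f(a, 0)   [R6 at 1]
6. f(a, 0)  →  a   [R6 at ε]

a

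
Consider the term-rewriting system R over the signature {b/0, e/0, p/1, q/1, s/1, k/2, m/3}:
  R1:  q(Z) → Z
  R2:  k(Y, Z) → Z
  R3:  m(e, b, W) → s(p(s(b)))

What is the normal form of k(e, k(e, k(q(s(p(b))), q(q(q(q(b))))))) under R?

1. k(e, k(e, k(q(s(p(b))), q(q(q(q(b)))))))  →  k(e, k(q(s(p(b))), q(q(q(q(b))))))   [R2 at ε]
2. k(e, k(q(s(p(b))), q(q(q(q(b))))))  →  k(q(s(p(b))), q(q(q(q(b)))))   [R2 at ε]
3. k(q(s(p(b))), q(q(q(q(b)))))  →  q(q(q(q(b))))   [R2 at ε]
4. q(q(q(q(b))))  →  q(q(q(b)))   [R1 at ε]
5. q(q(q(b)))  →  q(q(b))   [R1 at ε]
6. q(q(b))  →  q(b)   [R1 at ε]
7. q(b)  →  b   [R1 at ε]

b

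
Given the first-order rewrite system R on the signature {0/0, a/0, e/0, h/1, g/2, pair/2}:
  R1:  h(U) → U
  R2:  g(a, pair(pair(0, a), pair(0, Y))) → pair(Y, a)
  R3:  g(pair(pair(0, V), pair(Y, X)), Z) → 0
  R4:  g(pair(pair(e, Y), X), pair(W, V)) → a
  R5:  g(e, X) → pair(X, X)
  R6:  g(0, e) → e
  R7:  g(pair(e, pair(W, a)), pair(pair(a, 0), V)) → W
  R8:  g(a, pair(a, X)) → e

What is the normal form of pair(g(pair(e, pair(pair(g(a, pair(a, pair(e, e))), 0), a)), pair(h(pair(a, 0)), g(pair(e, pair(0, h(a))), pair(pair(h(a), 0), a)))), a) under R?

pair(pair(e, 0), a)

1. pair(g(pair(e, pair(pair(g(a, pair(a, pair(e, e))), 0), a)), pair(h(pair(a, 0)), g(pair(e, pair(0, h(a))), pair(pair(h(a), 0), a)))), a)  →  pair(g(pair(e, pair(pair(e, 0), a)), pair(h(pair(a, 0)), g(pair(e, pair(0, h(a))), pair(pair(h(a), 0), a)))), a)   [R8 at 1.1.2.1.1]
2. pair(g(pair(e, pair(pair(e, 0), a)), pair(h(pair(a, 0)), g(pair(e, pair(0, h(a))), pair(pair(h(a), 0), a)))), a)  →  pair(g(pair(e, pair(pair(e, 0), a)), pair(pair(a, 0), g(pair(e, pair(0, h(a))), pair(pair(h(a), 0), a)))), a)   [R1 at 1.2.1]
3. pair(g(pair(e, pair(pair(e, 0), a)), pair(pair(a, 0), g(pair(e, pair(0, h(a))), pair(pair(h(a), 0), a)))), a)  →  pair(pair(e, 0), a)   [R7 at 1]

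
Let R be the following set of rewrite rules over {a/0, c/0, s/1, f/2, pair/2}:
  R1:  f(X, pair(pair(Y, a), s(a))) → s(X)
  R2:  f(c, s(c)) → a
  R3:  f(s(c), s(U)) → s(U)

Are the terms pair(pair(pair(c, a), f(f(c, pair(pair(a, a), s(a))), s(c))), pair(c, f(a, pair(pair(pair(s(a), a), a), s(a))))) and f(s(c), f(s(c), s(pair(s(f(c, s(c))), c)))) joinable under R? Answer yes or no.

Reduce t₁ = pair(pair(pair(c, a), f(f(c, pair(pair(a, a), s(a))), s(c))), pair(c, f(a, pair(pair(pair(s(a), a), a), s(a))))):
1. pair(pair(pair(c, a), f(f(c, pair(pair(a, a), s(a))), s(c))), pair(c, f(a, pair(pair(pair(s(a), a), a), s(a)))))  →  pair(pair(pair(c, a), f(s(c), s(c))), pair(c, f(a, pair(pair(pair(s(a), a), a), s(a)))))   [R1 at 1.2.1]
2. pair(pair(pair(c, a), f(s(c), s(c))), pair(c, f(a, pair(pair(pair(s(a), a), a), s(a)))))  →  pair(pair(pair(c, a), s(c)), pair(c, f(a, pair(pair(pair(s(a), a), a), s(a)))))   [R3 at 1.2]
3. pair(pair(pair(c, a), s(c)), pair(c, f(a, pair(pair(pair(s(a), a), a), s(a)))))  →  pair(pair(pair(c, a), s(c)), pair(c, s(a)))   [R1 at 2.2]

Reduce t₂ = f(s(c), f(s(c), s(pair(s(f(c, s(c))), c)))):
1. f(s(c), f(s(c), s(pair(s(f(c, s(c))), c))))  →  f(s(c), s(pair(s(f(c, s(c))), c)))   [R3 at 2]
2. f(s(c), s(pair(s(f(c, s(c))), c)))  →  s(pair(s(f(c, s(c))), c))   [R3 at ε]
3. s(pair(s(f(c, s(c))), c))  →  s(pair(s(a), c))   [R2 at 1.1.1]

no — NF(t₁) = pair(pair(pair(c, a), s(c)), pair(c, s(a))), NF(t₂) = s(pair(s(a), c))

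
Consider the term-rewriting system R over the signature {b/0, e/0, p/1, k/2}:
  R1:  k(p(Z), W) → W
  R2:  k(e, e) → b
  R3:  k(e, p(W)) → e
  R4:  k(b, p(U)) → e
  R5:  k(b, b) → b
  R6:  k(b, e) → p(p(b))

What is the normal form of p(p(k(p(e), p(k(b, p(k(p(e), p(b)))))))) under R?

p(p(p(e)))

1. p(p(k(p(e), p(k(b, p(k(p(e), p(b))))))))  →  p(p(p(k(b, p(k(p(e), p(b)))))))   [R1 at 1.1]
2. p(p(p(k(b, p(k(p(e), p(b)))))))  →  p(p(p(e)))   [R4 at 1.1.1]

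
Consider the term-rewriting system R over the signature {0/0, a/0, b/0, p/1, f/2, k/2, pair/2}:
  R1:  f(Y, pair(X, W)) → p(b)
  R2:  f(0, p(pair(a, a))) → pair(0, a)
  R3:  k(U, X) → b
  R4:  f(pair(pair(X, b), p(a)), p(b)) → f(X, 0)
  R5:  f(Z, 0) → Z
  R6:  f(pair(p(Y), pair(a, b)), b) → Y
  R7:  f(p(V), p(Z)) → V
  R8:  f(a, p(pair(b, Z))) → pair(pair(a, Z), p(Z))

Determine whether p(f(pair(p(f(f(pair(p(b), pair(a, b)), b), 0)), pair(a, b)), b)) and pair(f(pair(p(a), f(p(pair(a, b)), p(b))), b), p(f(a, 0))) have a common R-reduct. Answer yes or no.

no — NF(t₁) = p(b), NF(t₂) = pair(a, p(a))

Reduce t₁ = p(f(pair(p(f(f(pair(p(b), pair(a, b)), b), 0)), pair(a, b)), b)):
1. p(f(pair(p(f(f(pair(p(b), pair(a, b)), b), 0)), pair(a, b)), b))  →  p(f(f(pair(p(b), pair(a, b)), b), 0))   [R6 at 1]
2. p(f(f(pair(p(b), pair(a, b)), b), 0))  →  p(f(pair(p(b), pair(a, b)), b))   [R5 at 1]
3. p(f(pair(p(b), pair(a, b)), b))  →  p(b)   [R6 at 1]

Reduce t₂ = pair(f(pair(p(a), f(p(pair(a, b)), p(b))), b), p(f(a, 0))):
1. pair(f(pair(p(a), f(p(pair(a, b)), p(b))), b), p(f(a, 0)))  →  pair(f(pair(p(a), pair(a, b)), b), p(f(a, 0)))   [R7 at 1.1.2]
2. pair(f(pair(p(a), pair(a, b)), b), p(f(a, 0)))  →  pair(a, p(f(a, 0)))   [R6 at 1]
3. pair(a, p(f(a, 0)))  →  pair(a, p(a))   [R5 at 2.1]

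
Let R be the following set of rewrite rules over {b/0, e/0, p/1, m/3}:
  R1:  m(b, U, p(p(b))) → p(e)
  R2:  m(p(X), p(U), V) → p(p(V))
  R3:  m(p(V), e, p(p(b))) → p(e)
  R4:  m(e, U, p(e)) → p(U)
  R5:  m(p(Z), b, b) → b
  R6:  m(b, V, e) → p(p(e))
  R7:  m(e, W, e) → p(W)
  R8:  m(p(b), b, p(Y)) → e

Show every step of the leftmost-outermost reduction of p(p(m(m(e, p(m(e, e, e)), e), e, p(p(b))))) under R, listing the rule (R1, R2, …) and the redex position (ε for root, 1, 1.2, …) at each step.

1. p(p(m(m(e, p(m(e, e, e)), e), e, p(p(b)))))  →  p(p(m(p(p(m(e, e, e))), e, p(p(b)))))   [R7 at 1.1.1]
2. p(p(m(p(p(m(e, e, e))), e, p(p(b)))))  →  p(p(p(e)))   [R3 at 1.1]

p(p(p(e)))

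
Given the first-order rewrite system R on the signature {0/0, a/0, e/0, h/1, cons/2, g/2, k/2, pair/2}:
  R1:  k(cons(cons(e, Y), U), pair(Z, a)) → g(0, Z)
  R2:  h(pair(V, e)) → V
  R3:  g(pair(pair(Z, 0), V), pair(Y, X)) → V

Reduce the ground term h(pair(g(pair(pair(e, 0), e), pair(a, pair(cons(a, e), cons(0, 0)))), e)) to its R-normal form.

1. h(pair(g(pair(pair(e, 0), e), pair(a, pair(cons(a, e), cons(0, 0)))), e))  →  g(pair(pair(e, 0), e), pair(a, pair(cons(a, e), cons(0, 0))))   [R2 at ε]
2. g(pair(pair(e, 0), e), pair(a, pair(cons(a, e), cons(0, 0))))  →  e   [R3 at ε]

e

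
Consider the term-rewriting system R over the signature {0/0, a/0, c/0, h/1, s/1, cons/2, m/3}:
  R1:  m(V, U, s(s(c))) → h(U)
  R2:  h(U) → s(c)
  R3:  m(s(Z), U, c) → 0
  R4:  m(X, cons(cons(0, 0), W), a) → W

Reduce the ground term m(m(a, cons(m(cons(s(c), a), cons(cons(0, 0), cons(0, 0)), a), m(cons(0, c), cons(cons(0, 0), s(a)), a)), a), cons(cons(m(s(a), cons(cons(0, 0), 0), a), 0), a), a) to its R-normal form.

a

1. m(m(a, cons(m(cons(s(c), a), cons(cons(0, 0), cons(0, 0)), a), m(cons(0, c), cons(cons(0, 0), s(a)), a)), a), cons(cons(m(s(a), cons(cons(0, 0), 0), a), 0), a), a)  →  m(m(a, cons(cons(0, 0), m(cons(0, c), cons(cons(0, 0), s(a)), a)), a), cons(cons(m(s(a), cons(cons(0, 0), 0), a), 0), a), a)   [R4 at 1.2.1]
2. m(m(a, cons(cons(0, 0), m(cons(0, c), cons(cons(0, 0), s(a)), a)), a), cons(cons(m(s(a), cons(cons(0, 0), 0), a), 0), a), a)  →  m(m(cons(0, c), cons(cons(0, 0), s(a)), a), cons(cons(m(s(a), cons(cons(0, 0), 0), a), 0), a), a)   [R4 at 1]
3. m(m(cons(0, c), cons(cons(0, 0), s(a)), a), cons(cons(m(s(a), cons(cons(0, 0), 0), a), 0), a), a)  →  m(s(a), cons(cons(m(s(a), cons(cons(0, 0), 0), a), 0), a), a)   [R4 at 1]
4. m(s(a), cons(cons(m(s(a), cons(cons(0, 0), 0), a), 0), a), a)  →  m(s(a), cons(cons(0, 0), a), a)   [R4 at 2.1.1]
5. m(s(a), cons(cons(0, 0), a), a)  →  a   [R4 at ε]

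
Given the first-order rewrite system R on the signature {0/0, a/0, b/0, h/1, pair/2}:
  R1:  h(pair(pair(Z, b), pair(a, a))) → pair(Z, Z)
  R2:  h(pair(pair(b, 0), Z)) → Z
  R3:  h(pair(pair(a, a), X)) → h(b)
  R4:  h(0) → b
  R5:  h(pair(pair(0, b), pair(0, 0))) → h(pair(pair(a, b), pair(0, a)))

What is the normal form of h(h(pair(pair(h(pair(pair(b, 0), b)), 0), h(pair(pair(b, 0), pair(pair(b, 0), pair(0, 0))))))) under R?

1. h(h(pair(pair(h(pair(pair(b, 0), b)), 0), h(pair(pair(b, 0), pair(pair(b, 0), pair(0, 0)))))))  →  h(h(pair(pair(b, 0), h(pair(pair(b, 0), pair(pair(b, 0), pair(0, 0)))))))   [R2 at 1.1.1.1]
2. h(h(pair(pair(b, 0), h(pair(pair(b, 0), pair(pair(b, 0), pair(0, 0)))))))  →  h(h(pair(pair(b, 0), pair(pair(b, 0), pair(0, 0)))))   [R2 at 1]
3. h(h(pair(pair(b, 0), pair(pair(b, 0), pair(0, 0)))))  →  h(pair(pair(b, 0), pair(0, 0)))   [R2 at 1]
4. h(pair(pair(b, 0), pair(0, 0)))  →  pair(0, 0)   [R2 at ε]

pair(0, 0)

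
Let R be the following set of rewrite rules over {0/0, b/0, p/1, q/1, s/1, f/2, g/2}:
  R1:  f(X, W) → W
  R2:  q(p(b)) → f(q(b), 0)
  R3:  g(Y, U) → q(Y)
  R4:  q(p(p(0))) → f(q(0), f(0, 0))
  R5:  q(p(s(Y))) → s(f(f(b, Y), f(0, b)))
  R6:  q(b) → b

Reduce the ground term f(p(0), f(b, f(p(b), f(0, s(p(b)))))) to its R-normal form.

s(p(b))

1. f(p(0), f(b, f(p(b), f(0, s(p(b))))))  →  f(b, f(p(b), f(0, s(p(b)))))   [R1 at ε]
2. f(b, f(p(b), f(0, s(p(b)))))  →  f(p(b), f(0, s(p(b))))   [R1 at ε]
3. f(p(b), f(0, s(p(b))))  →  f(0, s(p(b)))   [R1 at ε]
4. f(0, s(p(b)))  →  s(p(b))   [R1 at ε]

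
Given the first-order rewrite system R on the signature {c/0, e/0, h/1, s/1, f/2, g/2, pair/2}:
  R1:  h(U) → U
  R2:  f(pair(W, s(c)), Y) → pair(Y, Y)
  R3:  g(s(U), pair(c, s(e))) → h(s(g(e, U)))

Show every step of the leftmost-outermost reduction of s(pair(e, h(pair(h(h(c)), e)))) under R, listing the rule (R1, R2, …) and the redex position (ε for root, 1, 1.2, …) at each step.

s(pair(e, pair(c, e)))

1. s(pair(e, h(pair(h(h(c)), e))))  →  s(pair(e, pair(h(h(c)), e)))   [R1 at 1.2]
2. s(pair(e, pair(h(h(c)), e)))  →  s(pair(e, pair(h(c), e)))   [R1 at 1.2.1]
3. s(pair(e, pair(h(c), e)))  →  s(pair(e, pair(c, e)))   [R1 at 1.2.1]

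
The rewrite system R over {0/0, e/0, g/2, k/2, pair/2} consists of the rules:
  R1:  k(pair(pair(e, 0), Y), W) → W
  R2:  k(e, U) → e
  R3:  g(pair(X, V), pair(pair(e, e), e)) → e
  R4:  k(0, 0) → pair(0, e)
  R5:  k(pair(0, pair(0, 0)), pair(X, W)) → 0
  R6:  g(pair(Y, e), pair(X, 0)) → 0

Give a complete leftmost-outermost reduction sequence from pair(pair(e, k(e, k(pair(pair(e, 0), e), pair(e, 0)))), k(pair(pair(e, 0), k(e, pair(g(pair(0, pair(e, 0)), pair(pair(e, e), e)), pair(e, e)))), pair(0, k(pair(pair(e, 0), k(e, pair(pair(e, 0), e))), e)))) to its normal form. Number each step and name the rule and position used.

pair(pair(e, e), pair(0, e))

1. pair(pair(e, k(e, k(pair(pair(e, 0), e), pair(e, 0)))), k(pair(pair(e, 0), k(e, pair(g(pair(0, pair(e, 0)), pair(pair(e, e), e)), pair(e, e)))), pair(0, k(pair(pair(e, 0), k(e, pair(pair(e, 0), e))), e))))  →  pair(pair(e, e), k(pair(pair(e, 0), k(e, pair(g(pair(0, pair(e, 0)), pair(pair(e, e), e)), pair(e, e)))), pair(0, k(pair(pair(e, 0), k(e, pair(pair(e, 0), e))), e))))   [R2 at 1.2]
2. pair(pair(e, e), k(pair(pair(e, 0), k(e, pair(g(pair(0, pair(e, 0)), pair(pair(e, e), e)), pair(e, e)))), pair(0, k(pair(pair(e, 0), k(e, pair(pair(e, 0), e))), e))))  →  pair(pair(e, e), pair(0, k(pair(pair(e, 0), k(e, pair(pair(e, 0), e))), e)))   [R1 at 2]
3. pair(pair(e, e), pair(0, k(pair(pair(e, 0), k(e, pair(pair(e, 0), e))), e)))  →  pair(pair(e, e), pair(0, e))   [R1 at 2.2]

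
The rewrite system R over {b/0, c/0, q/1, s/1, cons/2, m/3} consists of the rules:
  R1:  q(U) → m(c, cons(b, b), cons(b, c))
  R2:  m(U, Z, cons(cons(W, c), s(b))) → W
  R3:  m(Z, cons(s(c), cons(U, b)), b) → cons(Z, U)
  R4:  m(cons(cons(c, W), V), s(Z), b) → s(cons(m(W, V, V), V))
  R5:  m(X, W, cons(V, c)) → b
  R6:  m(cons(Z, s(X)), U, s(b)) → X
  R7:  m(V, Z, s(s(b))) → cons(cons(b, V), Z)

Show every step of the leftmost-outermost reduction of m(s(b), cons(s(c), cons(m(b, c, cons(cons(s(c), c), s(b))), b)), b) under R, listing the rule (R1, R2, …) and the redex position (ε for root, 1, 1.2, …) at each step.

cons(s(b), s(c))

1. m(s(b), cons(s(c), cons(m(b, c, cons(cons(s(c), c), s(b))), b)), b)  →  cons(s(b), m(b, c, cons(cons(s(c), c), s(b))))   [R3 at ε]
2. cons(s(b), m(b, c, cons(cons(s(c), c), s(b))))  →  cons(s(b), s(c))   [R2 at 2]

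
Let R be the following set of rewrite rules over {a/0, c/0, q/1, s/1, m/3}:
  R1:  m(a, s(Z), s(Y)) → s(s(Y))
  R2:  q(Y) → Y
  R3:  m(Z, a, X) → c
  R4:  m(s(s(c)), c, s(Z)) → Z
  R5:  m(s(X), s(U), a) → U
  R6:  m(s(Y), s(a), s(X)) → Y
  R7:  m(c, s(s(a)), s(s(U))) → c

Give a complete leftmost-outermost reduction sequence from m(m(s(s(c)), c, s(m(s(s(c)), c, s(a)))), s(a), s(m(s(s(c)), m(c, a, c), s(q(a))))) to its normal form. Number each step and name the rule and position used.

s(s(a))

1. m(m(s(s(c)), c, s(m(s(s(c)), c, s(a)))), s(a), s(m(s(s(c)), m(c, a, c), s(q(a)))))  →  m(m(s(s(c)), c, s(a)), s(a), s(m(s(s(c)), m(c, a, c), s(q(a)))))   [R4 at 1]
2. m(m(s(s(c)), c, s(a)), s(a), s(m(s(s(c)), m(c, a, c), s(q(a)))))  →  m(a, s(a), s(m(s(s(c)), m(c, a, c), s(q(a)))))   [R4 at 1]
3. m(a, s(a), s(m(s(s(c)), m(c, a, c), s(q(a)))))  →  s(s(m(s(s(c)), m(c, a, c), s(q(a)))))   [R1 at ε]
4. s(s(m(s(s(c)), m(c, a, c), s(q(a)))))  →  s(s(m(s(s(c)), c, s(q(a)))))   [R3 at 1.1.2]
5. s(s(m(s(s(c)), c, s(q(a)))))  →  s(s(q(a)))   [R4 at 1.1]
6. s(s(q(a)))  →  s(s(a))   [R2 at 1.1]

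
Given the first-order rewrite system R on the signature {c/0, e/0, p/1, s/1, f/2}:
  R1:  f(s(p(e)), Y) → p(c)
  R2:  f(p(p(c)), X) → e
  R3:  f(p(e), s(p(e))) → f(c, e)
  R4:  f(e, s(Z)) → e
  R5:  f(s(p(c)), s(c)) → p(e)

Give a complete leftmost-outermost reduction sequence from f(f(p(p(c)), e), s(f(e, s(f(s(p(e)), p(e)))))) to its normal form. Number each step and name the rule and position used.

e

1. f(f(p(p(c)), e), s(f(e, s(f(s(p(e)), p(e))))))  →  f(e, s(f(e, s(f(s(p(e)), p(e))))))   [R2 at 1]
2. f(e, s(f(e, s(f(s(p(e)), p(e))))))  →  e   [R4 at ε]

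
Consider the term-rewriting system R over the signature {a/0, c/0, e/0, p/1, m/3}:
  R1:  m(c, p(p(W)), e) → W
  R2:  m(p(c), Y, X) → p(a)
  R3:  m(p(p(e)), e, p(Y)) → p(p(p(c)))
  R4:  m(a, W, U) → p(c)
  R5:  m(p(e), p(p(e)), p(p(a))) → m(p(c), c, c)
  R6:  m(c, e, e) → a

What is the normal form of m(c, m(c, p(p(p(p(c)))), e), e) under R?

1. m(c, m(c, p(p(p(p(c)))), e), e)  →  m(c, p(p(c)), e)   [R1 at 2]
2. m(c, p(p(c)), e)  →  c   [R1 at ε]

c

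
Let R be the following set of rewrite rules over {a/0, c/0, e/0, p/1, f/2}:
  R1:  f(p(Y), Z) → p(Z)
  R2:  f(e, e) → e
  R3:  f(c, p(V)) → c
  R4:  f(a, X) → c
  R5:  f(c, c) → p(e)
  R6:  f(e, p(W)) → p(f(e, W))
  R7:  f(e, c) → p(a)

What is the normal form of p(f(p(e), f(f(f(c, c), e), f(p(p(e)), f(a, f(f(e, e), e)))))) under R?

1. p(f(p(e), f(f(f(c, c), e), f(p(p(e)), f(a, f(f(e, e), e))))))  →  p(p(f(f(f(c, c), e), f(p(p(e)), f(a, f(f(e, e), e))))))   [R1 at 1]
2. p(p(f(f(f(c, c), e), f(p(p(e)), f(a, f(f(e, e), e))))))  →  p(p(f(f(p(e), e), f(p(p(e)), f(a, f(f(e, e), e))))))   [R5 at 1.1.1.1]
3. p(p(f(f(p(e), e), f(p(p(e)), f(a, f(f(e, e), e))))))  →  p(p(f(p(e), f(p(p(e)), f(a, f(f(e, e), e))))))   [R1 at 1.1.1]
4. p(p(f(p(e), f(p(p(e)), f(a, f(f(e, e), e))))))  →  p(p(p(f(p(p(e)), f(a, f(f(e, e), e))))))   [R1 at 1.1]
5. p(p(p(f(p(p(e)), f(a, f(f(e, e), e))))))  →  p(p(p(p(f(a, f(f(e, e), e))))))   [R1 at 1.1.1]
6. p(p(p(p(f(a, f(f(e, e), e))))))  →  p(p(p(p(c))))   [R4 at 1.1.1.1]

p(p(p(p(c))))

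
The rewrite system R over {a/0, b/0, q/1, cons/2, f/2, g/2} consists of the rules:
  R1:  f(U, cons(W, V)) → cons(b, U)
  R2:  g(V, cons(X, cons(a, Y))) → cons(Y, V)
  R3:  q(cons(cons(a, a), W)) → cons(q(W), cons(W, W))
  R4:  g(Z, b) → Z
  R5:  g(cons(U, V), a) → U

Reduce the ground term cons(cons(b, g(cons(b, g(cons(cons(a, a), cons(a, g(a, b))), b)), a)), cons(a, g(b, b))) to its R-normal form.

cons(cons(b, b), cons(a, b))

1. cons(cons(b, g(cons(b, g(cons(cons(a, a), cons(a, g(a, b))), b)), a)), cons(a, g(b, b)))  →  cons(cons(b, b), cons(a, g(b, b)))   [R5 at 1.2]
2. cons(cons(b, b), cons(a, g(b, b)))  →  cons(cons(b, b), cons(a, b))   [R4 at 2.2]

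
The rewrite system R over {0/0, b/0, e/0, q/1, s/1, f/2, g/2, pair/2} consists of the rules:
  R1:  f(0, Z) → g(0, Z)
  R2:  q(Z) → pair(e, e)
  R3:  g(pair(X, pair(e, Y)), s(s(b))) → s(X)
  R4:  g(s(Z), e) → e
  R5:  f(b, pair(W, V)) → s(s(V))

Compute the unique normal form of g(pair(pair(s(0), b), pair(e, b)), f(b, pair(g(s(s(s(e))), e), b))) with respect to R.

s(pair(s(0), b))

1. g(pair(pair(s(0), b), pair(e, b)), f(b, pair(g(s(s(s(e))), e), b)))  →  g(pair(pair(s(0), b), pair(e, b)), s(s(b)))   [R5 at 2]
2. g(pair(pair(s(0), b), pair(e, b)), s(s(b)))  →  s(pair(s(0), b))   [R3 at ε]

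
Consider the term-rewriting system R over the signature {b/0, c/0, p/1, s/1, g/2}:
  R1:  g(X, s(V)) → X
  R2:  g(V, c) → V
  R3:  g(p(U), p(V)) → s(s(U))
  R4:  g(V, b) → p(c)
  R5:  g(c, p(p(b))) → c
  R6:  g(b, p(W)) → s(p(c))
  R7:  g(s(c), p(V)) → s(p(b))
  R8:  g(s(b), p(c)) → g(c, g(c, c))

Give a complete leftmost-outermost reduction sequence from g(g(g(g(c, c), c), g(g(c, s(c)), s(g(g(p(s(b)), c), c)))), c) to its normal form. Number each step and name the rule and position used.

1. g(g(g(g(c, c), c), g(g(c, s(c)), s(g(g(p(s(b)), c), c)))), c)  →  g(g(g(c, c), c), g(g(c, s(c)), s(g(g(p(s(b)), c), c))))   [R2 at ε]
2. g(g(g(c, c), c), g(g(c, s(c)), s(g(g(p(s(b)), c), c))))  →  g(g(c, c), g(g(c, s(c)), s(g(g(p(s(b)), c), c))))   [R2 at 1]
3. g(g(c, c), g(g(c, s(c)), s(g(g(p(s(b)), c), c))))  →  g(c, g(g(c, s(c)), s(g(g(p(s(b)), c), c))))   [R2 at 1]
4. g(c, g(g(c, s(c)), s(g(g(p(s(b)), c), c))))  →  g(c, g(c, s(c)))   [R1 at 2]
5. g(c, g(c, s(c)))  →  g(c, c)   [R1 at 2]
6. g(c, c)  →  c   [R2 at ε]

c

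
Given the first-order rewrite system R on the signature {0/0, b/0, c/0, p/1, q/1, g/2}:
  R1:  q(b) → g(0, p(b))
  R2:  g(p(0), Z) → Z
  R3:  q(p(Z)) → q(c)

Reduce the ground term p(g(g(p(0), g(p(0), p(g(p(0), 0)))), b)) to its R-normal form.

1. p(g(g(p(0), g(p(0), p(g(p(0), 0)))), b))  →  p(g(g(p(0), p(g(p(0), 0))), b))   [R2 at 1.1]
2. p(g(g(p(0), p(g(p(0), 0))), b))  →  p(g(p(g(p(0), 0)), b))   [R2 at 1.1]
3. p(g(p(g(p(0), 0)), b))  →  p(g(p(0), b))   [R2 at 1.1.1]
4. p(g(p(0), b))  →  p(b)   [R2 at 1]

p(b)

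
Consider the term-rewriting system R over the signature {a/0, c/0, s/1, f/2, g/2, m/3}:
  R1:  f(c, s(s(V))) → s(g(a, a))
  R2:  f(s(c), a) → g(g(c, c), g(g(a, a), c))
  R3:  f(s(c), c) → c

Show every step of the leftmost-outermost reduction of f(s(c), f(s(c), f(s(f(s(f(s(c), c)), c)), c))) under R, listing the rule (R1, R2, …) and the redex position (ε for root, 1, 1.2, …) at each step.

c

1. f(s(c), f(s(c), f(s(f(s(f(s(c), c)), c)), c)))  →  f(s(c), f(s(c), f(s(f(s(c), c)), c)))   [R3 at 2.2.1.1.1.1]
2. f(s(c), f(s(c), f(s(f(s(c), c)), c)))  →  f(s(c), f(s(c), f(s(c), c)))   [R3 at 2.2.1.1]
3. f(s(c), f(s(c), f(s(c), c)))  →  f(s(c), f(s(c), c))   [R3 at 2.2]
4. f(s(c), f(s(c), c))  →  f(s(c), c)   [R3 at 2]
5. f(s(c), c)  →  c   [R3 at ε]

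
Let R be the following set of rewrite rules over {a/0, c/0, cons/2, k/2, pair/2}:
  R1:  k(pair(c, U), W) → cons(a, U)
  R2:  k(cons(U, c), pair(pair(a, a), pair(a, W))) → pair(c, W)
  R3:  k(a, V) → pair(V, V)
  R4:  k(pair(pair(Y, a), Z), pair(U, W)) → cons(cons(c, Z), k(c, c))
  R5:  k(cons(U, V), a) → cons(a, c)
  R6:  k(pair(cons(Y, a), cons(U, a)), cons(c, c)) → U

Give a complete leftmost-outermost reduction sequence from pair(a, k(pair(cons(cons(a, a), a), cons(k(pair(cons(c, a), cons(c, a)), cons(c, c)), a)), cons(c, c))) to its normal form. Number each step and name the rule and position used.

pair(a, c)

1. pair(a, k(pair(cons(cons(a, a), a), cons(k(pair(cons(c, a), cons(c, a)), cons(c, c)), a)), cons(c, c)))  →  pair(a, k(pair(cons(c, a), cons(c, a)), cons(c, c)))   [R6 at 2]
2. pair(a, k(pair(cons(c, a), cons(c, a)), cons(c, c)))  →  pair(a, c)   [R6 at 2]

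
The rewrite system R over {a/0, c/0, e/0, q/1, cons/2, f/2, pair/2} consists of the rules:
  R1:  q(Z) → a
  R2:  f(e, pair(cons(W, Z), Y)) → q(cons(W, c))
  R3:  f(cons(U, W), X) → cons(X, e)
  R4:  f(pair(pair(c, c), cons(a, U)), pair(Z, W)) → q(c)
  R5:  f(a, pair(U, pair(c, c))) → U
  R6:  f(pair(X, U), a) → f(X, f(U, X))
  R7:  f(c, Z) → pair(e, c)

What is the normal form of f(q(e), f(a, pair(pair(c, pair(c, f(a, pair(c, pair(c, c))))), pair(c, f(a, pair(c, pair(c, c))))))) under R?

c

1. f(q(e), f(a, pair(pair(c, pair(c, f(a, pair(c, pair(c, c))))), pair(c, f(a, pair(c, pair(c, c)))))))  →  f(a, f(a, pair(pair(c, pair(c, f(a, pair(c, pair(c, c))))), pair(c, f(a, pair(c, pair(c, c)))))))   [R1 at 1]
2. f(a, f(a, pair(pair(c, pair(c, f(a, pair(c, pair(c, c))))), pair(c, f(a, pair(c, pair(c, c)))))))  →  f(a, f(a, pair(pair(c, pair(c, c)), pair(c, f(a, pair(c, pair(c, c)))))))   [R5 at 2.2.1.2.2]
3. f(a, f(a, pair(pair(c, pair(c, c)), pair(c, f(a, pair(c, pair(c, c)))))))  →  f(a, f(a, pair(pair(c, pair(c, c)), pair(c, c))))   [R5 at 2.2.2.2]
4. f(a, f(a, pair(pair(c, pair(c, c)), pair(c, c))))  →  f(a, pair(c, pair(c, c)))   [R5 at 2]
5. f(a, pair(c, pair(c, c)))  →  c   [R5 at ε]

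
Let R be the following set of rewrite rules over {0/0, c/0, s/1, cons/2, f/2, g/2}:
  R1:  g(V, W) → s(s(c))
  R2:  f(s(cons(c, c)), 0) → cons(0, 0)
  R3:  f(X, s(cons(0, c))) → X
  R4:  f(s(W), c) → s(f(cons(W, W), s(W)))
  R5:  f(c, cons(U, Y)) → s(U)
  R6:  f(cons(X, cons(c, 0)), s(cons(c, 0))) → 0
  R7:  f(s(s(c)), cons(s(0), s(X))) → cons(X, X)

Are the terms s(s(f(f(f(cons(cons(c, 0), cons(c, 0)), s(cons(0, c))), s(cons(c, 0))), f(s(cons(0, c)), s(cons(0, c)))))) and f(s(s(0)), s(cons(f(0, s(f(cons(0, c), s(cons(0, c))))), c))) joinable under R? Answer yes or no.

Reduce t₁ = s(s(f(f(f(cons(cons(c, 0), cons(c, 0)), s(cons(0, c))), s(cons(c, 0))), f(s(cons(0, c)), s(cons(0, c)))))):
1. s(s(f(f(f(cons(cons(c, 0), cons(c, 0)), s(cons(0, c))), s(cons(c, 0))), f(s(cons(0, c)), s(cons(0, c))))))  →  s(s(f(f(cons(cons(c, 0), cons(c, 0)), s(cons(c, 0))), f(s(cons(0, c)), s(cons(0, c))))))   [R3 at 1.1.1.1]
2. s(s(f(f(cons(cons(c, 0), cons(c, 0)), s(cons(c, 0))), f(s(cons(0, c)), s(cons(0, c))))))  →  s(s(f(0, f(s(cons(0, c)), s(cons(0, c))))))   [R6 at 1.1.1]
3. s(s(f(0, f(s(cons(0, c)), s(cons(0, c))))))  →  s(s(f(0, s(cons(0, c)))))   [R3 at 1.1.2]
4. s(s(f(0, s(cons(0, c)))))  →  s(s(0))   [R3 at 1.1]

Reduce t₂ = f(s(s(0)), s(cons(f(0, s(f(cons(0, c), s(cons(0, c))))), c))):
1. f(s(s(0)), s(cons(f(0, s(f(cons(0, c), s(cons(0, c))))), c)))  →  f(s(s(0)), s(cons(f(0, s(cons(0, c))), c)))   [R3 at 2.1.1.2.1]
2. f(s(s(0)), s(cons(f(0, s(cons(0, c))), c)))  →  f(s(s(0)), s(cons(0, c)))   [R3 at 2.1.1]
3. f(s(s(0)), s(cons(0, c)))  →  s(s(0))   [R3 at ε]

yes — NF(t₁) = s(s(0)), NF(t₂) = s(s(0))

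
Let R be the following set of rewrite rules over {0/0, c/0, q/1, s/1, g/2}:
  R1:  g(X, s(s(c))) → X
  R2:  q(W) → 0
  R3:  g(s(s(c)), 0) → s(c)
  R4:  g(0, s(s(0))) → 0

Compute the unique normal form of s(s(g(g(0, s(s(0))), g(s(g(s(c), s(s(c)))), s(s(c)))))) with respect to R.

s(s(0))

1. s(s(g(g(0, s(s(0))), g(s(g(s(c), s(s(c)))), s(s(c))))))  →  s(s(g(0, g(s(g(s(c), s(s(c)))), s(s(c))))))   [R4 at 1.1.1]
2. s(s(g(0, g(s(g(s(c), s(s(c)))), s(s(c))))))  →  s(s(g(0, s(g(s(c), s(s(c)))))))   [R1 at 1.1.2]
3. s(s(g(0, s(g(s(c), s(s(c)))))))  →  s(s(g(0, s(s(c)))))   [R1 at 1.1.2.1]
4. s(s(g(0, s(s(c)))))  →  s(s(0))   [R1 at 1.1]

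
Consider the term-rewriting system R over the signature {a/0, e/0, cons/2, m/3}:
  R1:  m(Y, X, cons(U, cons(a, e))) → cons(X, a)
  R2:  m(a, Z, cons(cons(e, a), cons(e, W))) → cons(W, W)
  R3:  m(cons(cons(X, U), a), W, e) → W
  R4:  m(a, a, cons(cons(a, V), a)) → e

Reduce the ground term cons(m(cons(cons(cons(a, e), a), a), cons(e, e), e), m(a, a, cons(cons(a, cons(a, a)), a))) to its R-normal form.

cons(cons(e, e), e)

1. cons(m(cons(cons(cons(a, e), a), a), cons(e, e), e), m(a, a, cons(cons(a, cons(a, a)), a)))  →  cons(cons(e, e), m(a, a, cons(cons(a, cons(a, a)), a)))   [R3 at 1]
2. cons(cons(e, e), m(a, a, cons(cons(a, cons(a, a)), a)))  →  cons(cons(e, e), e)   [R4 at 2]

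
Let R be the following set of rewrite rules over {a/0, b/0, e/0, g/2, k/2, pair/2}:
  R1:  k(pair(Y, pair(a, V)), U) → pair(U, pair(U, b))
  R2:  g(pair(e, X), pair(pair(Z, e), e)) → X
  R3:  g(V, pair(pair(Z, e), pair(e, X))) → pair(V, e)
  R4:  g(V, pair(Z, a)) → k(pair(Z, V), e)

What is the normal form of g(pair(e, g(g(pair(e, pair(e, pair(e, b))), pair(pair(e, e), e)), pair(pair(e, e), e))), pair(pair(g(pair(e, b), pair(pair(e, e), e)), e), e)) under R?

pair(e, b)

1. g(pair(e, g(g(pair(e, pair(e, pair(e, b))), pair(pair(e, e), e)), pair(pair(e, e), e))), pair(pair(g(pair(e, b), pair(pair(e, e), e)), e), e))  →  g(g(pair(e, pair(e, pair(e, b))), pair(pair(e, e), e)), pair(pair(e, e), e))   [R2 at ε]
2. g(g(pair(e, pair(e, pair(e, b))), pair(pair(e, e), e)), pair(pair(e, e), e))  →  g(pair(e, pair(e, b)), pair(pair(e, e), e))   [R2 at 1]
3. g(pair(e, pair(e, b)), pair(pair(e, e), e))  →  pair(e, b)   [R2 at ε]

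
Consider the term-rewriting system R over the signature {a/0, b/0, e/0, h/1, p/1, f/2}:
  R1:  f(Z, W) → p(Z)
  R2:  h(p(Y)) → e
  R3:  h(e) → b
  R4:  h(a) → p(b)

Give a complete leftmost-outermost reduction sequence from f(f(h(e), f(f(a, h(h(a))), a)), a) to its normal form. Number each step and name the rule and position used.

1. f(f(h(e), f(f(a, h(h(a))), a)), a)  →  p(f(h(e), f(f(a, h(h(a))), a)))   [R1 at ε]
2. p(f(h(e), f(f(a, h(h(a))), a)))  →  p(p(h(e)))   [R1 at 1]
3. p(p(h(e)))  →  p(p(b))   [R3 at 1.1]

p(p(b))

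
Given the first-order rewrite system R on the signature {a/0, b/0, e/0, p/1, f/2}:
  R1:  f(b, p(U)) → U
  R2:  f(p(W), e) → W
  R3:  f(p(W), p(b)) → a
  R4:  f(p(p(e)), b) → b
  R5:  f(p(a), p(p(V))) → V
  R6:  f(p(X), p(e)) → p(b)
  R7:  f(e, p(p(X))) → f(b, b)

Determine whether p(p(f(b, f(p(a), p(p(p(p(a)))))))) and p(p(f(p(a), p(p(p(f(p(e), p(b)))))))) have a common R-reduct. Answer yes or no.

yes — NF(t₁) = p(p(p(a))), NF(t₂) = p(p(p(a)))

Reduce t₁ = p(p(f(b, f(p(a), p(p(p(p(a)))))))):
1. p(p(f(b, f(p(a), p(p(p(p(a))))))))  →  p(p(f(b, p(p(a)))))   [R5 at 1.1.2]
2. p(p(f(b, p(p(a)))))  →  p(p(p(a)))   [R1 at 1.1]

Reduce t₂ = p(p(f(p(a), p(p(p(f(p(e), p(b)))))))):
1. p(p(f(p(a), p(p(p(f(p(e), p(b))))))))  →  p(p(p(f(p(e), p(b)))))   [R5 at 1.1]
2. p(p(p(f(p(e), p(b)))))  →  p(p(p(a)))   [R3 at 1.1.1]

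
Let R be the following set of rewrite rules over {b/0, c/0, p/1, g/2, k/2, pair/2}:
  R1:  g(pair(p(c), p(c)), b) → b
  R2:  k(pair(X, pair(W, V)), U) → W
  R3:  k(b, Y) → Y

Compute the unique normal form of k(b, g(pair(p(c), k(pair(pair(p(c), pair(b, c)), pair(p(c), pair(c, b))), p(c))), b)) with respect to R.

1. k(b, g(pair(p(c), k(pair(pair(p(c), pair(b, c)), pair(p(c), pair(c, b))), p(c))), b))  →  g(pair(p(c), k(pair(pair(p(c), pair(b, c)), pair(p(c), pair(c, b))), p(c))), b)   [R3 at ε]
2. g(pair(p(c), k(pair(pair(p(c), pair(b, c)), pair(p(c), pair(c, b))), p(c))), b)  →  g(pair(p(c), p(c)), b)   [R2 at 1.2]
3. g(pair(p(c), p(c)), b)  →  b   [R1 at ε]

b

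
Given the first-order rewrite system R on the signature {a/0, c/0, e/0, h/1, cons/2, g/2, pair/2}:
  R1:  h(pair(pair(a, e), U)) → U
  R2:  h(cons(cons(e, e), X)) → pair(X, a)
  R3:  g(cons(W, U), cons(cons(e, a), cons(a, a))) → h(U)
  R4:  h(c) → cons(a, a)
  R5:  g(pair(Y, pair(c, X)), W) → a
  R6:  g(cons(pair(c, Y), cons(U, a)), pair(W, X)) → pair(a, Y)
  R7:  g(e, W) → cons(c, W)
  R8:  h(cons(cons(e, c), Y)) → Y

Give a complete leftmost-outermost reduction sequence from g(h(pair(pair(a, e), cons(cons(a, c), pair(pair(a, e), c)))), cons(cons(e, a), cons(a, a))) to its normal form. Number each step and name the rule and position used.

c

1. g(h(pair(pair(a, e), cons(cons(a, c), pair(pair(a, e), c)))), cons(cons(e, a), cons(a, a)))  →  g(cons(cons(a, c), pair(pair(a, e), c)), cons(cons(e, a), cons(a, a)))   [R1 at 1]
2. g(cons(cons(a, c), pair(pair(a, e), c)), cons(cons(e, a), cons(a, a)))  →  h(pair(pair(a, e), c))   [R3 at ε]
3. h(pair(pair(a, e), c))  →  c   [R1 at ε]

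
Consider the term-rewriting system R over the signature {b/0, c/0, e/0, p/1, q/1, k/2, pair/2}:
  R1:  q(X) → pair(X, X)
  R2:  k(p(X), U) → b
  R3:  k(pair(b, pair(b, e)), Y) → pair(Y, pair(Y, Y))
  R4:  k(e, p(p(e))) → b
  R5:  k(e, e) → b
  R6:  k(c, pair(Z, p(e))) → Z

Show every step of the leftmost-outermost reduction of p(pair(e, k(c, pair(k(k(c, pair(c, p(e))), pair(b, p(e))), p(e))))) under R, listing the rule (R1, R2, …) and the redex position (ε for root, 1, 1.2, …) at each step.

1. p(pair(e, k(c, pair(k(k(c, pair(c, p(e))), pair(b, p(e))), p(e)))))  →  p(pair(e, k(k(c, pair(c, p(e))), pair(b, p(e)))))   [R6 at 1.2]
2. p(pair(e, k(k(c, pair(c, p(e))), pair(b, p(e)))))  →  p(pair(e, k(c, pair(b, p(e)))))   [R6 at 1.2.1]
3. p(pair(e, k(c, pair(b, p(e)))))  →  p(pair(e, b))   [R6 at 1.2]

p(pair(e, b))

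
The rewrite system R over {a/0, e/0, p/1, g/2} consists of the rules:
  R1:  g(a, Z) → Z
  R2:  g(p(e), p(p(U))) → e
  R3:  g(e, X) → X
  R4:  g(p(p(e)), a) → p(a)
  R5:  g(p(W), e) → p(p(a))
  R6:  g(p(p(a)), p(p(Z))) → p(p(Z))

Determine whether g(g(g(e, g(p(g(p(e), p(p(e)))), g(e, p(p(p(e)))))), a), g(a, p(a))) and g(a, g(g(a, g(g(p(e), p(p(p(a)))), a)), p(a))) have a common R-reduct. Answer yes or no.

yes — NF(t₁) = p(a), NF(t₂) = p(a)

Reduce t₁ = g(g(g(e, g(p(g(p(e), p(p(e)))), g(e, p(p(p(e)))))), a), g(a, p(a))):
1. g(g(g(e, g(p(g(p(e), p(p(e)))), g(e, p(p(p(e)))))), a), g(a, p(a)))  →  g(g(g(p(g(p(e), p(p(e)))), g(e, p(p(p(e))))), a), g(a, p(a)))   [R3 at 1.1]
2. g(g(g(p(g(p(e), p(p(e)))), g(e, p(p(p(e))))), a), g(a, p(a)))  →  g(g(g(p(e), g(e, p(p(p(e))))), a), g(a, p(a)))   [R2 at 1.1.1.1]
3. g(g(g(p(e), g(e, p(p(p(e))))), a), g(a, p(a)))  →  g(g(g(p(e), p(p(p(e)))), a), g(a, p(a)))   [R3 at 1.1.2]
4. g(g(g(p(e), p(p(p(e)))), a), g(a, p(a)))  →  g(g(e, a), g(a, p(a)))   [R2 at 1.1]
5. g(g(e, a), g(a, p(a)))  →  g(a, g(a, p(a)))   [R3 at 1]
6. g(a, g(a, p(a)))  →  g(a, p(a))   [R1 at ε]
7. g(a, p(a))  →  p(a)   [R1 at ε]

Reduce t₂ = g(a, g(g(a, g(g(p(e), p(p(p(a)))), a)), p(a))):
1. g(a, g(g(a, g(g(p(e), p(p(p(a)))), a)), p(a)))  →  g(g(a, g(g(p(e), p(p(p(a)))), a)), p(a))   [R1 at ε]
2. g(g(a, g(g(p(e), p(p(p(a)))), a)), p(a))  →  g(g(g(p(e), p(p(p(a)))), a), p(a))   [R1 at 1]
3. g(g(g(p(e), p(p(p(a)))), a), p(a))  →  g(g(e, a), p(a))   [R2 at 1.1]
4. g(g(e, a), p(a))  →  g(a, p(a))   [R3 at 1]
5. g(a, p(a))  →  p(a)   [R1 at ε]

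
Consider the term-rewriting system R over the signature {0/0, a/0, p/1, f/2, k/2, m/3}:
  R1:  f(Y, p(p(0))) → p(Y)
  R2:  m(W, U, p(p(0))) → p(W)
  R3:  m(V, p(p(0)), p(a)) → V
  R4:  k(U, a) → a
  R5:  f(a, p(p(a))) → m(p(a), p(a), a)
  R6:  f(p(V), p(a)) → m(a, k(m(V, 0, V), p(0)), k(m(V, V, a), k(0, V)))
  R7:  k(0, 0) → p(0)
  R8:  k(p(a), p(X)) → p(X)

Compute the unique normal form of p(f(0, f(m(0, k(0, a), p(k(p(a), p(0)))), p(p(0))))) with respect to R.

1. p(f(0, f(m(0, k(0, a), p(k(p(a), p(0)))), p(p(0)))))  →  p(f(0, p(m(0, k(0, a), p(k(p(a), p(0)))))))   [R1 at 1.2]
2. p(f(0, p(m(0, k(0, a), p(k(p(a), p(0)))))))  →  p(f(0, p(m(0, a, p(k(p(a), p(0)))))))   [R4 at 1.2.1.2]
3. p(f(0, p(m(0, a, p(k(p(a), p(0)))))))  →  p(f(0, p(m(0, a, p(p(0))))))   [R8 at 1.2.1.3.1]
4. p(f(0, p(m(0, a, p(p(0))))))  →  p(f(0, p(p(0))))   [R2 at 1.2.1]
5. p(f(0, p(p(0))))  →  p(p(0))   [R1 at 1]

p(p(0))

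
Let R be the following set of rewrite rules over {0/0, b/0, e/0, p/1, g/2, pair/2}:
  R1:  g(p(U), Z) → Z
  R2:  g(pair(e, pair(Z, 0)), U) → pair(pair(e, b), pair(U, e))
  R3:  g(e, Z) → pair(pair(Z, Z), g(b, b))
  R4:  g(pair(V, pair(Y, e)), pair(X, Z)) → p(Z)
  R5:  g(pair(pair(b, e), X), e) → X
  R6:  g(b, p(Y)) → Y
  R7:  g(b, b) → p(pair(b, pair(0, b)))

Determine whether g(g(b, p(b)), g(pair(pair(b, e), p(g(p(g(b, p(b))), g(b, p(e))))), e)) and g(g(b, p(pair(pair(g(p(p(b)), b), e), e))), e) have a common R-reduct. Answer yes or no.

Reduce t₁ = g(g(b, p(b)), g(pair(pair(b, e), p(g(p(g(b, p(b))), g(b, p(e))))), e)):
1. g(g(b, p(b)), g(pair(pair(b, e), p(g(p(g(b, p(b))), g(b, p(e))))), e))  →  g(b, g(pair(pair(b, e), p(g(p(g(b, p(b))), g(b, p(e))))), e))   [R6 at 1]
2. g(b, g(pair(pair(b, e), p(g(p(g(b, p(b))), g(b, p(e))))), e))  →  g(b, p(g(p(g(b, p(b))), g(b, p(e)))))   [R5 at 2]
3. g(b, p(g(p(g(b, p(b))), g(b, p(e)))))  →  g(p(g(b, p(b))), g(b, p(e)))   [R6 at ε]
4. g(p(g(b, p(b))), g(b, p(e)))  →  g(b, p(e))   [R1 at ε]
5. g(b, p(e))  →  e   [R6 at ε]

Reduce t₂ = g(g(b, p(pair(pair(g(p(p(b)), b), e), e))), e):
1. g(g(b, p(pair(pair(g(p(p(b)), b), e), e))), e)  →  g(pair(pair(g(p(p(b)), b), e), e), e)   [R6 at 1]
2. g(pair(pair(g(p(p(b)), b), e), e), e)  →  g(pair(pair(b, e), e), e)   [R1 at 1.1.1]
3. g(pair(pair(b, e), e), e)  →  e   [R5 at ε]

yes — NF(t₁) = e, NF(t₂) = e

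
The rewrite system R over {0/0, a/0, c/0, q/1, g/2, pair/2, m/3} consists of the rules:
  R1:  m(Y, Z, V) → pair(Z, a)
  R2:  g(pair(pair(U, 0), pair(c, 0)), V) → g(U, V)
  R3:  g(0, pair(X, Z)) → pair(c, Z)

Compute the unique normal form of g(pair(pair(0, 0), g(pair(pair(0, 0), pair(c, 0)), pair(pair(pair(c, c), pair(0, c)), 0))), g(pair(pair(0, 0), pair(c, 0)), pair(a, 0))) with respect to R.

1. g(pair(pair(0, 0), g(pair(pair(0, 0), pair(c, 0)), pair(pair(pair(c, c), pair(0, c)), 0))), g(pair(pair(0, 0), pair(c, 0)), pair(a, 0)))  →  g(pair(pair(0, 0), g(0, pair(pair(pair(c, c), pair(0, c)), 0))), g(pair(pair(0, 0), pair(c, 0)), pair(a, 0)))   [R2 at 1.2]
2. g(pair(pair(0, 0), g(0, pair(pair(pair(c, c), pair(0, c)), 0))), g(pair(pair(0, 0), pair(c, 0)), pair(a, 0)))  →  g(pair(pair(0, 0), pair(c, 0)), g(pair(pair(0, 0), pair(c, 0)), pair(a, 0)))   [R3 at 1.2]
3. g(pair(pair(0, 0), pair(c, 0)), g(pair(pair(0, 0), pair(c, 0)), pair(a, 0)))  →  g(0, g(pair(pair(0, 0), pair(c, 0)), pair(a, 0)))   [R2 at ε]
4. g(0, g(pair(pair(0, 0), pair(c, 0)), pair(a, 0)))  →  g(0, g(0, pair(a, 0)))   [R2 at 2]
5. g(0, g(0, pair(a, 0)))  →  g(0, pair(c, 0))   [R3 at 2]
6. g(0, pair(c, 0))  →  pair(c, 0)   [R3 at ε]

pair(c, 0)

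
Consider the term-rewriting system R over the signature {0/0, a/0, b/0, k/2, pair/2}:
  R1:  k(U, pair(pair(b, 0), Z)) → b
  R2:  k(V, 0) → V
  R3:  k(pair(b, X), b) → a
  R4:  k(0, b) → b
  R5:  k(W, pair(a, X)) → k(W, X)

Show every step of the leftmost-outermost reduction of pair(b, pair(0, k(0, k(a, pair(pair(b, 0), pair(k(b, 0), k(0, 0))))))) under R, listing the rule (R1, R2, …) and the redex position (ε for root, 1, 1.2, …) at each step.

pair(b, pair(0, b))

1. pair(b, pair(0, k(0, k(a, pair(pair(b, 0), pair(k(b, 0), k(0, 0)))))))  →  pair(b, pair(0, k(0, b)))   [R1 at 2.2.2]
2. pair(b, pair(0, k(0, b)))  →  pair(b, pair(0, b))   [R4 at 2.2]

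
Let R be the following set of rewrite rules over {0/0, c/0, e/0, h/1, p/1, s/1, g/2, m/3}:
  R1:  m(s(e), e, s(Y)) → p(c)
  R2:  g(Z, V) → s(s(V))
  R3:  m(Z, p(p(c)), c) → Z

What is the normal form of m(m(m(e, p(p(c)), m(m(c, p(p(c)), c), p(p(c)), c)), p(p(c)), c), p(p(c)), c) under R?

e

1. m(m(m(e, p(p(c)), m(m(c, p(p(c)), c), p(p(c)), c)), p(p(c)), c), p(p(c)), c)  →  m(m(e, p(p(c)), m(m(c, p(p(c)), c), p(p(c)), c)), p(p(c)), c)   [R3 at ε]
2. m(m(e, p(p(c)), m(m(c, p(p(c)), c), p(p(c)), c)), p(p(c)), c)  →  m(e, p(p(c)), m(m(c, p(p(c)), c), p(p(c)), c))   [R3 at ε]
3. m(e, p(p(c)), m(m(c, p(p(c)), c), p(p(c)), c))  →  m(e, p(p(c)), m(c, p(p(c)), c))   [R3 at 3]
4. m(e, p(p(c)), m(c, p(p(c)), c))  →  m(e, p(p(c)), c)   [R3 at 3]
5. m(e, p(p(c)), c)  →  e   [R3 at ε]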